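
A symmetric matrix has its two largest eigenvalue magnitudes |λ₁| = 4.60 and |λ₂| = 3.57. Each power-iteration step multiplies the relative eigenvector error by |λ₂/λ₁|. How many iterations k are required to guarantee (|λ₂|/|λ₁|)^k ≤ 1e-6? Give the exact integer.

55

|λ₂/λ₁| = 3.57/4.60 = 0.77609
Need k ≥ ln(1e-6) / ln(0.77609) = -13.8155 / -0.2535 ≈ 54.501
Smallest integer k satisfying the bound: 55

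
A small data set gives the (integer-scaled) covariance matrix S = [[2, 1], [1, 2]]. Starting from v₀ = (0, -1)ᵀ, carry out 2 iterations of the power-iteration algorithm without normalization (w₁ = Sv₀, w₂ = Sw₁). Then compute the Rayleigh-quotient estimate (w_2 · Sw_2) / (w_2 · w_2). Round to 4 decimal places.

w1 = Sv₀ = (-1, -2)
w2 = Sw1 = (-4, -5)
Sw2 = (-13, -14)
w2·Sw2 = (-4)·(-13) + (-5)·(-14) = 122; w2·w2 = (-4)·(-4) + (-5)·(-5) = 41
λ ≈ 122/41 = 2.9756

2.9756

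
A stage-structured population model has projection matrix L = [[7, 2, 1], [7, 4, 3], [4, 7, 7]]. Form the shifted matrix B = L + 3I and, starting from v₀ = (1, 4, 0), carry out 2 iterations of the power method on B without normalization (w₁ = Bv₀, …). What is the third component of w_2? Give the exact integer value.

B = L + 3I has rows (10, 2, 1); (7, 7, 3); (4, 7, 10)
w1 = Bv₀ = (10·1 + 2·4 + 1·0; 7·1 + 7·4 + 3·0; 4·1 + 7·4 + 10·0) = (18, 35, 32)
w2 = Bw1 = (10·18 + 2·35 + 1·32; 7·18 + 7·35 + 3·32; 4·18 + 7·35 + 10·32) = (282, 467, 637)
Requested component of w2: 637

637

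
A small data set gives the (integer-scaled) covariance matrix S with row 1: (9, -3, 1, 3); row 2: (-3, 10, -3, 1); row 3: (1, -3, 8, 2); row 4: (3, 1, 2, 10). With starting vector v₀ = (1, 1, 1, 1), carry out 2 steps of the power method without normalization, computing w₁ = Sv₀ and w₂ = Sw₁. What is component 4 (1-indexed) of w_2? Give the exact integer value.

w1 = Sv₀ = (9·1 + (-3)·1 + 1·1 + 3·1; (-3)·1 + 10·1 + (-3)·1 + 1·1; 1·1 + (-3)·1 + 8·1 + 2·1; 3·1 + 1·1 + 2·1 + 10·1) = (10, 5, 8, 16)
w2 = Sw1 = (9·10 + (-3)·5 + 1·8 + 3·16; (-3)·10 + 10·5 + (-3)·8 + 1·16; 1·10 + (-3)·5 + 8·8 + 2·16; 3·10 + 1·5 + 2·8 + 10·16) = (131, 12, 91, 211)
The requested component of w2 is 211.

211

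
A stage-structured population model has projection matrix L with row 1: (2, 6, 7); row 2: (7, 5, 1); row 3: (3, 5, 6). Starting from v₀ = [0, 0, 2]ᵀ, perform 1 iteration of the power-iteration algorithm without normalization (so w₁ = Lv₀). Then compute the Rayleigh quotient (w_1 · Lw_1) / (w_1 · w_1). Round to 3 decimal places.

10.070

w1 = Lv₀ = (2·0 + 6·0 + 7·2; 7·0 + 5·0 + 1·2; 3·0 + 5·0 + 6·2) = (14, 2, 12)
Lw1 = (124, 120, 124)
w1·Lw1 = 14·124 + 2·120 + 12·124 = 3464; w1·w1 = 14·14 + 2·2 + 12·12 = 344
λ ≈ 3464/344 = 10.070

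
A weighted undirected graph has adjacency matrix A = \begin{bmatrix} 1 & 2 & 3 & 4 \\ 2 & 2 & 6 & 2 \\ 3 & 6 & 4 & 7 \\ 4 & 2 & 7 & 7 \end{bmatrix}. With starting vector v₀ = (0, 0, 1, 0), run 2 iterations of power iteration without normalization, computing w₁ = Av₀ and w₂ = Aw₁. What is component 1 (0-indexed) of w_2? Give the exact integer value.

w1 = Av₀ = (1·0 + 2·0 + 3·1 + 4·0; 2·0 + 2·0 + 6·1 + 2·0; 3·0 + 6·0 + 4·1 + 7·0; 4·0 + 2·0 + 7·1 + 7·0) = (3, 6, 4, 7)
w2 = Aw1 = (1·3 + 2·6 + 3·4 + 4·7; 2·3 + 2·6 + 6·4 + 2·7; 3·3 + 6·6 + 4·4 + 7·7; 4·3 + 2·6 + 7·4 + 7·7) = (55, 56, 110, 101)
The requested component of w2 is 56.

56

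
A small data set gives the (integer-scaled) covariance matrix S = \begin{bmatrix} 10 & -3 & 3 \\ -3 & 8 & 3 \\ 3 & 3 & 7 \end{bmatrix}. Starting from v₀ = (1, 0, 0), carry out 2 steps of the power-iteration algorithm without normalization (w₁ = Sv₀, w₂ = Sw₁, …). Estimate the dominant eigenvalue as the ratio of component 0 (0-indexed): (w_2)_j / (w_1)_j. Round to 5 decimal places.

11.80000

w1 = Sv₀ = (10·1 + (-3)·0 + 3·0; (-3)·1 + 8·0 + 3·0; 3·1 + 3·0 + 7·0) = (10, -3, 3)
w2 = Sw1 = (10·10 + (-3)·(-3) + 3·3; (-3)·10 + 8·(-3) + 3·3; 3·10 + 3·(-3) + 7·3) = (118, -45, 42)
Ratio at component: 118 / 10 = 11.80000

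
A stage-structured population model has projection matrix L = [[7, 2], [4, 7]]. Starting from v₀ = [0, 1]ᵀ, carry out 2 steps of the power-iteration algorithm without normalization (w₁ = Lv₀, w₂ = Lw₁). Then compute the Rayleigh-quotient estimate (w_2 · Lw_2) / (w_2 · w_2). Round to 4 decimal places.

9.3744

w1 = Lv₀ = (2, 7)
w2 = Lw1 = (28, 57)
Lw2 = (310, 511)
w2·Lw2 = 28·310 + 57·511 = 37807; w2·w2 = 28·28 + 57·57 = 4033
λ ≈ 37807/4033 = 9.3744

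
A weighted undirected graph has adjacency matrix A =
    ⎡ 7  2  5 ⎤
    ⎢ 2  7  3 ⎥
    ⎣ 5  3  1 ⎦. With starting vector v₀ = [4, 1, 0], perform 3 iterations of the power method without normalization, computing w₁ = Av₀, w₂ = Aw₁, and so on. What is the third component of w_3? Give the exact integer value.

w1 = Av₀ = (7·4 + 2·1 + 5·0; 2·4 + 7·1 + 3·0; 5·4 + 3·1 + 1·0) = (30, 15, 23)
w2 = Aw1 = (7·30 + 2·15 + 5·23; 2·30 + 7·15 + 3·23; 5·30 + 3·15 + 1·23) = (355, 234, 218)
w3 = Aw2 = (4043, 3002, 2695)
The requested component of w3 is 2695.

2695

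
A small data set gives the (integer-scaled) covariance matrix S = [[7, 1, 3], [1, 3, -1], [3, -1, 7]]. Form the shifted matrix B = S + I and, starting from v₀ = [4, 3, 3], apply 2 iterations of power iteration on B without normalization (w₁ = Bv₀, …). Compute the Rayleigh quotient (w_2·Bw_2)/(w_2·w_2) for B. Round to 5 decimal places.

μ ≈ 10.89818

B = S + I has rows (8, 1, 3); (1, 4, -1); (3, -1, 8)
w1 = Bv₀ = (8·4 + 1·3 + 3·3; 1·4 + 4·3 + (-1)·3; 3·4 + (-1)·3 + 8·3) = (44, 13, 33)
w2 = Bw1 = (8·44 + 1·13 + 3·33; 1·44 + 4·13 + (-1)·33; 3·44 + (-1)·13 + 8·33) = (464, 63, 383)
Bw2 = (4924, 333, 4393)
w2·Bw2 = 3988234; w2·w2 = 365954; μ ≈ 3988234/365954 = 10.89818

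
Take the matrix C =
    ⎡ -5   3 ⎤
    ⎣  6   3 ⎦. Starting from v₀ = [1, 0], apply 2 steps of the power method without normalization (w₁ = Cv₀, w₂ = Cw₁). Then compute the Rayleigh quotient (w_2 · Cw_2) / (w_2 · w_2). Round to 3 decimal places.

w1 = Cv₀ = ((-5)·1 + 3·0; 6·1 + 3·0) = (-5, 6)
w2 = Cw1 = ((-5)·(-5) + 3·6; 6·(-5) + 3·6) = (43, -12)
Cw2 = (-251, 222)
w2·Cw2 = 43·(-251) + (-12)·222 = -13457; w2·w2 = 43·43 + (-12)·(-12) = 1993
λ ≈ -13457/1993 = -6.752

-6.752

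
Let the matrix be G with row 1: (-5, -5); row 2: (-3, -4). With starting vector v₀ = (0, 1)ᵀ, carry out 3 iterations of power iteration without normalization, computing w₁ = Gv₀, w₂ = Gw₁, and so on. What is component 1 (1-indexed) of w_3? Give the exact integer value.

w1 = Gv₀ = ((-5)·0 + (-5)·1; (-3)·0 + (-4)·1) = (-5, -4)
w2 = Gw1 = ((-5)·(-5) + (-5)·(-4); (-3)·(-5) + (-4)·(-4)) = (45, 31)
w3 = Gw2 = (-380, -259)
The requested component of w3 is -380.

-380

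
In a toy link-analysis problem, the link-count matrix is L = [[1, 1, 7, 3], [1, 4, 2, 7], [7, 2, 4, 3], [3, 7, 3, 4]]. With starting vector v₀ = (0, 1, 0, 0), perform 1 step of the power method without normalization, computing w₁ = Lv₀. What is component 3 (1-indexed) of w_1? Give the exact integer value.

w1 = Lv₀ = (1·0 + 1·1 + 7·0 + 3·0; 1·0 + 4·1 + 2·0 + 7·0; 7·0 + 2·1 + 4·0 + 3·0; 3·0 + 7·1 + 3·0 + 4·0) = (1, 4, 2, 7)
The requested component of w1 is 2.

2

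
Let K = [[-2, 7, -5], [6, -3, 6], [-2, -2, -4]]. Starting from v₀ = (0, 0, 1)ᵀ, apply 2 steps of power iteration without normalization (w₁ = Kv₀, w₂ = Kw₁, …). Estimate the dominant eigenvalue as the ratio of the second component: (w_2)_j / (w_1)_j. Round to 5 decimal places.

w1 = Kv₀ = ((-2)·0 + 7·0 + (-5)·1; 6·0 + (-3)·0 + 6·1; (-2)·0 + (-2)·0 + (-4)·1) = (-5, 6, -4)
w2 = Kw1 = ((-2)·(-5) + 7·6 + (-5)·(-4); 6·(-5) + (-3)·6 + 6·(-4); (-2)·(-5) + (-2)·6 + (-4)·(-4)) = (72, -72, 14)
Ratio at component: -72 / 6 = -12.00000

λ ≈ -12.00000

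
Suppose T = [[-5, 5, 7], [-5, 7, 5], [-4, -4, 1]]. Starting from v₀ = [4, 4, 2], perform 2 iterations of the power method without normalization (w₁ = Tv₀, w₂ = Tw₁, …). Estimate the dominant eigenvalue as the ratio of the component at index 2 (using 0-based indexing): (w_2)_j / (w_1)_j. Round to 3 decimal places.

w1 = Tv₀ = ((-5)·4 + 5·4 + 7·2; (-5)·4 + 7·4 + 5·2; (-4)·4 + (-4)·4 + 1·2) = (14, 18, -30)
w2 = Tw1 = ((-5)·14 + 5·18 + 7·(-30); (-5)·14 + 7·18 + 5·(-30); (-4)·14 + (-4)·18 + 1·(-30)) = (-190, -94, -158)
Ratio at component: -158 / -30 = 5.267

λ ≈ 5.267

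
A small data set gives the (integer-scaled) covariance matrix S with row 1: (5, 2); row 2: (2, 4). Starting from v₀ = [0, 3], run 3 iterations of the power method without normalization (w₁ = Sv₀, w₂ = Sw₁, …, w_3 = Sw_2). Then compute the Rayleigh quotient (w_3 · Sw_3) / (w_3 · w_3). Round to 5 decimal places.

λ ≈ 6.54381

w1 = Sv₀ = (5·0 + 2·3; 2·0 + 4·3) = (6, 12)
w2 = Sw1 = (5·6 + 2·12; 2·6 + 4·12) = (54, 60)
w3 = Sw2 = (390, 348)
Sw3 = (2646, 2172)
w3·Sw3 = 390·2646 + 348·2172 = 1787796; w3·w3 = 390·390 + 348·348 = 273204
λ ≈ 1787796/273204 = 6.54381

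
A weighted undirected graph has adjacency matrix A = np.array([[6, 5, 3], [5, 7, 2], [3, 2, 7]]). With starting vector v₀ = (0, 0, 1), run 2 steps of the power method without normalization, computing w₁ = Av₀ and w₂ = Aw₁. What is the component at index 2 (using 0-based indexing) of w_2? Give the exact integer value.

62

w1 = Av₀ = (3, 2, 7)
w2 = Aw1 = (49, 43, 62)
The requested component of w2 is 62.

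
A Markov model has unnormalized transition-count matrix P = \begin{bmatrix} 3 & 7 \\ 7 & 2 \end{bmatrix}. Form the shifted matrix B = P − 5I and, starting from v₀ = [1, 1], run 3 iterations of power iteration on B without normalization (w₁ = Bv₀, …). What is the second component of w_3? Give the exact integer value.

B = P − 5I has rows (-2, 7); (7, -3)
w1 = Bv₀ = ((-2)·1 + 7·1; 7·1 + (-3)·1) = (5, 4)
w2 = Bw1 = ((-2)·5 + 7·4; 7·5 + (-3)·4) = (18, 23)
w3 = Bw2 = (125, 57)
Requested component of w3: 57

57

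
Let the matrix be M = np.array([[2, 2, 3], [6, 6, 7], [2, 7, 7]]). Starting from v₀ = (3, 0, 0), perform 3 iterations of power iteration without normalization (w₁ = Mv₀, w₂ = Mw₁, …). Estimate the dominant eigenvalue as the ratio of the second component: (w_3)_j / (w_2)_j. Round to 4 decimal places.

w1 = Mv₀ = (6, 18, 6)
w2 = Mw1 = (66, 186, 180)
w3 = Mw2 = (1044, 2772, 2694)
Ratio at component: 2772 / 186 = 14.9032

λ ≈ 14.9032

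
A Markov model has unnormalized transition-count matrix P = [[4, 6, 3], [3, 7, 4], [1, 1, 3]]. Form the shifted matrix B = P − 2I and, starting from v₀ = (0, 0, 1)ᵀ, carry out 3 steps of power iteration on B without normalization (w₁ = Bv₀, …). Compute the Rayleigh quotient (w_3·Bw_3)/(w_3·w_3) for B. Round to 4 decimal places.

B = P − 2I has rows (2, 6, 3); (3, 5, 4); (1, 1, 1)
w1 = Bv₀ = (3, 4, 1)
w2 = Bw1 = (33, 33, 8)
w3 = Bw2 = (288, 296, 74)
Bw3 = (2574, 2640, 658)
w3·Bw3 = 1571444; w3·w3 = 176036; μ ≈ 1571444/176036 = 8.9268

μ ≈ 8.9268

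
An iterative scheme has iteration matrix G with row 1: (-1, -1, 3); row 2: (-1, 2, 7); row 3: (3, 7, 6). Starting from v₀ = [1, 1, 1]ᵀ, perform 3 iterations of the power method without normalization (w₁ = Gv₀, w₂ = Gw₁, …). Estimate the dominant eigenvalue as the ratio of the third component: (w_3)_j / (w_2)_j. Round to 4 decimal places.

w1 = Gv₀ = (1, 8, 16)
w2 = Gw1 = (39, 127, 155)
w3 = Gw2 = (299, 1300, 1936)
Ratio at component: 1936 / 155 = 12.4903

12.4903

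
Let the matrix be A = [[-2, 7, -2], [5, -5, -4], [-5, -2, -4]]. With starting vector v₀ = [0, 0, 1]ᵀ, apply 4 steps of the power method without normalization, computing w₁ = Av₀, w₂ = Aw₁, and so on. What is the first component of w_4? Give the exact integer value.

w1 = Av₀ = (-2, -4, -4)
w2 = Aw1 = (-16, 26, 34)
w3 = Aw2 = (146, -346, -108)
w4 = Aw3 = (-2498, 2892, 394)
The requested component of w4 is -2498.

-2498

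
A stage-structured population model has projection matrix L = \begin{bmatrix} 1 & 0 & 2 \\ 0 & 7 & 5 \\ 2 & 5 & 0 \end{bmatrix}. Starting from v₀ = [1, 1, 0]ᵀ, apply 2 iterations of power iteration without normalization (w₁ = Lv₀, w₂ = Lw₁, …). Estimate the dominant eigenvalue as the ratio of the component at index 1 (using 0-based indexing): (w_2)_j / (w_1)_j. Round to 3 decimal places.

w1 = Lv₀ = (1·1 + 0·1 + 2·0; 0·1 + 7·1 + 5·0; 2·1 + 5·1 + 0·0) = (1, 7, 7)
w2 = Lw1 = (1·1 + 0·7 + 2·7; 0·1 + 7·7 + 5·7; 2·1 + 5·7 + 0·7) = (15, 84, 37)
Ratio at component: 84 / 7 = 12.000

λ ≈ 12.000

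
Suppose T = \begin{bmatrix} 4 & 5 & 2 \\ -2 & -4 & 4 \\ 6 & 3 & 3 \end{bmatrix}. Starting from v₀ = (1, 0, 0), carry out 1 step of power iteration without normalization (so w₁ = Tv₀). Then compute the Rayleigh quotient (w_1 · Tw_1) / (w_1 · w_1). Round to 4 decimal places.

w1 = Tv₀ = (4·1 + 5·0 + 2·0; (-2)·1 + (-4)·0 + 4·0; 6·1 + 3·0 + 3·0) = (4, -2, 6)
Tw1 = (18, 24, 36)
w1·Tw1 = 4·18 + (-2)·24 + 6·36 = 240; w1·w1 = 4·4 + (-2)·(-2) + 6·6 = 56
λ ≈ 240/56 = 4.2857

λ ≈ 4.2857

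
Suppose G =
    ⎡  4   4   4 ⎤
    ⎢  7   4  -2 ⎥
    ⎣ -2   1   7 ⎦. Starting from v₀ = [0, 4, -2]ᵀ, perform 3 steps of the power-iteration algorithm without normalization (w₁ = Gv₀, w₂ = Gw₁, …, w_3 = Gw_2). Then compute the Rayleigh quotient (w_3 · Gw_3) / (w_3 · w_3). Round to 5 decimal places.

λ ≈ 8.33148

w1 = Gv₀ = (4·0 + 4·4 + 4·(-2); 7·0 + 4·4 + (-2)·(-2); (-2)·0 + 1·4 + 7·(-2)) = (8, 20, -10)
w2 = Gw1 = (4·8 + 4·20 + 4·(-10); 7·8 + 4·20 + (-2)·(-10); (-2)·8 + 1·20 + 7·(-10)) = (72, 156, -66)
w3 = Gw2 = (648, 1260, -450)
Gw3 = (5832, 10476, -3186)
w3·Gw3 = 648·5832 + 1260·10476 + (-450)·(-3186) = 18412596; w3·w3 = 648·648 + 1260·1260 + (-450)·(-450) = 2210004
λ ≈ 18412596/2210004 = 8.33148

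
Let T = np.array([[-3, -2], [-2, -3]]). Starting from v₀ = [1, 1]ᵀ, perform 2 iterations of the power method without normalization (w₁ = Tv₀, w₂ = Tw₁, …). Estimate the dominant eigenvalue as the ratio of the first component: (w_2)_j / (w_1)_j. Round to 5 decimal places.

λ ≈ -5.00000

w1 = Tv₀ = ((-3)·1 + (-2)·1; (-2)·1 + (-3)·1) = (-5, -5)
w2 = Tw1 = ((-3)·(-5) + (-2)·(-5); (-2)·(-5) + (-3)·(-5)) = (25, 25)
Ratio at component: 25 / -5 = -5.00000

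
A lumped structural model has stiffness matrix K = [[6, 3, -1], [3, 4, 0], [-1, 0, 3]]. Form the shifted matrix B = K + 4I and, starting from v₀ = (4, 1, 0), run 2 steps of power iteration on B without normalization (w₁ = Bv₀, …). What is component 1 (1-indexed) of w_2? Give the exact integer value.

494

B = K + 4I has rows (10, 3, -1); (3, 8, 0); (-1, 0, 7)
w1 = Bv₀ = (10·4 + 3·1 + (-1)·0; 3·4 + 8·1 + 0·0; (-1)·4 + 0·1 + 7·0) = (43, 20, -4)
w2 = Bw1 = (10·43 + 3·20 + (-1)·(-4); 3·43 + 8·20 + 0·(-4); (-1)·43 + 0·20 + 7·(-4)) = (494, 289, -71)
Requested component of w2: 494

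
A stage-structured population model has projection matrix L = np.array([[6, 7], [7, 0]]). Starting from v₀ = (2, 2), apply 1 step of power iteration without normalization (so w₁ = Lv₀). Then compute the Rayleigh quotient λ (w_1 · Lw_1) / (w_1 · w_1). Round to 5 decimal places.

w1 = Lv₀ = (6·2 + 7·2; 7·2 + 0·2) = (26, 14)
Lw1 = (254, 182)
w1·Lw1 = 26·254 + 14·182 = 9152; w1·w1 = 26·26 + 14·14 = 872
λ ≈ 9152/872 = 10.49541

10.49541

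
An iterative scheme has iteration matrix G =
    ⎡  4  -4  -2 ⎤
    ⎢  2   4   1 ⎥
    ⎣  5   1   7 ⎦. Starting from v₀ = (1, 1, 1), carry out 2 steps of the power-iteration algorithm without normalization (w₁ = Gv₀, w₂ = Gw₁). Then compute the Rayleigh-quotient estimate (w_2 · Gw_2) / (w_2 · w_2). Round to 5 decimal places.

w1 = Gv₀ = (-2, 7, 13)
w2 = Gw1 = (-62, 37, 88)
Gw2 = (-572, 112, 343)
w2·Gw2 = (-62)·(-572) + 37·112 + 88·343 = 69792; w2·w2 = (-62)·(-62) + 37·37 + 88·88 = 12957
λ ≈ 69792/12957 = 5.38643

λ ≈ 5.38643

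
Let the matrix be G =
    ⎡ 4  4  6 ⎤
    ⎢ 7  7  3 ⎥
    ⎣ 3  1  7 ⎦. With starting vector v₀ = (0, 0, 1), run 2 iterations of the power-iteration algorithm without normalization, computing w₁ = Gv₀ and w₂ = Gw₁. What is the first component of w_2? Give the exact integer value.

78

w1 = Gv₀ = (6, 3, 7)
w2 = Gw1 = (78, 84, 70)
The requested component of w2 is 78.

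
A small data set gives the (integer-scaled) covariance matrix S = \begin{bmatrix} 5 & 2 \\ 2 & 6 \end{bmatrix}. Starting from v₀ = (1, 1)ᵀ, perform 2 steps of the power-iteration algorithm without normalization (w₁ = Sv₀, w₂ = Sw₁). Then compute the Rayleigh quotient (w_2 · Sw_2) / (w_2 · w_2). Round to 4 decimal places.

7.5589

w1 = Sv₀ = (5·1 + 2·1; 2·1 + 6·1) = (7, 8)
w2 = Sw1 = (5·7 + 2·8; 2·7 + 6·8) = (51, 62)
Sw2 = (379, 474)
w2·Sw2 = 51·379 + 62·474 = 48717; w2·w2 = 51·51 + 62·62 = 6445
λ ≈ 48717/6445 = 7.5589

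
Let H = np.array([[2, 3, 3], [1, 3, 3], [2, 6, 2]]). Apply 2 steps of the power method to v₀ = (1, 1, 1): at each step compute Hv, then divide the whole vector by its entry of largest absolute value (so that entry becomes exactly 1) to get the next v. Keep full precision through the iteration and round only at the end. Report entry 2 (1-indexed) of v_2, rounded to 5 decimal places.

0.75641

Hv0 = (8.000000, 7.000000, 10.000000); divide by 10.000000 → v1 = (0.800000, 0.700000, 1.000000)
Hv1 = (6.700000, 5.900000, 7.800000); divide by 7.800000 → v2 = (0.858974, 0.756410, 1.000000)
Requested entry of v2: 59/78 = 0.75641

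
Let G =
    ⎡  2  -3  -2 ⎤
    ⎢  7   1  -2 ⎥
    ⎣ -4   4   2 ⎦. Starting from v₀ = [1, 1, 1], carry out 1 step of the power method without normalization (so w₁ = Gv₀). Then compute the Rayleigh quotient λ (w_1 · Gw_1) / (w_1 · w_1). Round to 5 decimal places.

λ ≈ 1.02041

w1 = Gv₀ = (2·1 + (-3)·1 + (-2)·1; 7·1 + 1·1 + (-2)·1; (-4)·1 + 4·1 + 2·1) = (-3, 6, 2)
Gw1 = (-28, -19, 40)
w1·Gw1 = (-3)·(-28) + 6·(-19) + 2·40 = 50; w1·w1 = (-3)·(-3) + 6·6 + 2·2 = 49
λ ≈ 50/49 = 1.02041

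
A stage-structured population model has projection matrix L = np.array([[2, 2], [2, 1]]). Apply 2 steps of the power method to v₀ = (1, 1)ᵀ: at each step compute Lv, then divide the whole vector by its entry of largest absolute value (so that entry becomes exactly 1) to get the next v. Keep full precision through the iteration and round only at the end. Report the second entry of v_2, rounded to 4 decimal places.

Lv0 = (4.00000, 3.00000); divide by 4.00000 → v1 = (1.00000, 0.75000)
Lv1 = (3.50000, 2.75000); divide by 3.50000 → v2 = (1.00000, 0.78571)
Requested entry of v2: 11/14 = 0.7857

0.7857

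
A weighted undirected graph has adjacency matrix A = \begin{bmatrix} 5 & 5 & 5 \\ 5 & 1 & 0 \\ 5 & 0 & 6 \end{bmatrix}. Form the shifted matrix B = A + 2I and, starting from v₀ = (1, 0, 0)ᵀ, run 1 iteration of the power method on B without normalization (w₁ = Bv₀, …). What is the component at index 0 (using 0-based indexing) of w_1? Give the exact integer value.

B = A + 2I has rows (7, 5, 5); (5, 3, 0); (5, 0, 8)
w1 = Bv₀ = (7·1 + 5·0 + 5·0; 5·1 + 3·0 + 0·0; 5·1 + 0·0 + 8·0) = (7, 5, 5)
Requested component of w1: 7

7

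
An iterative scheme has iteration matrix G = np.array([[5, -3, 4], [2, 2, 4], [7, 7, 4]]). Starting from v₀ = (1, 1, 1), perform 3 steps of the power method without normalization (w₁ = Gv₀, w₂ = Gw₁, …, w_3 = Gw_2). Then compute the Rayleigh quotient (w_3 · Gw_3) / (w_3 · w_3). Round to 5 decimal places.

λ ≈ 10.68019

w1 = Gv₀ = (5·1 + (-3)·1 + 4·1; 2·1 + 2·1 + 4·1; 7·1 + 7·1 + 4·1) = (6, 8, 18)
w2 = Gw1 = (5·6 + (-3)·8 + 4·18; 2·6 + 2·8 + 4·18; 7·6 + 7·8 + 4·18) = (78, 100, 170)
w3 = Gw2 = (770, 1036, 1926)
Gw3 = (8446, 11316, 20346)
w3·Gw3 = 770·8446 + 1036·11316 + 1926·20346 = 57413192; w3·w3 = 770·770 + 1036·1036 + 1926·1926 = 5375672
λ ≈ 57413192/5375672 = 10.68019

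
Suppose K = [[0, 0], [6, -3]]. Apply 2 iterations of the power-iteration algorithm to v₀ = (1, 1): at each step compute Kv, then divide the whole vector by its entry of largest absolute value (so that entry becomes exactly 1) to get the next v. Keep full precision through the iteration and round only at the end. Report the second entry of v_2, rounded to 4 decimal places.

1.0000

Kv0 = (0.00000, 3.00000); divide by 3.00000 → v1 = (0.00000, 1.00000)
Kv1 = (0.00000, -3.00000); divide by -3.00000 → v2 = (0.00000, 1.00000)
Requested entry of v2: -9/-9 = 1.0000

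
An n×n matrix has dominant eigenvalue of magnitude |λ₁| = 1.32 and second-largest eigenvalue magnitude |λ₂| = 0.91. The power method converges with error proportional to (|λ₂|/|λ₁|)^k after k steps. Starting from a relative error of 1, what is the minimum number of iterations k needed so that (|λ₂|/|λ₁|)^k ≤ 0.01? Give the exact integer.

|λ₂/λ₁| = 0.91/1.32 = 0.68939
Need k ≥ ln(0.01) / ln(0.68939) = -4.6052 / -0.3719 ≈ 12.381
Smallest integer k satisfying the bound: 13

13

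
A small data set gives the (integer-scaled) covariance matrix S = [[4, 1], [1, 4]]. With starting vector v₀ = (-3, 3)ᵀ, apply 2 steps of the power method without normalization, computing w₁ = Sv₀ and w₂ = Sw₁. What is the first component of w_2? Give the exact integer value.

-27

w1 = Sv₀ = (-9, 9)
w2 = Sw1 = (-27, 27)
The requested component of w2 is -27.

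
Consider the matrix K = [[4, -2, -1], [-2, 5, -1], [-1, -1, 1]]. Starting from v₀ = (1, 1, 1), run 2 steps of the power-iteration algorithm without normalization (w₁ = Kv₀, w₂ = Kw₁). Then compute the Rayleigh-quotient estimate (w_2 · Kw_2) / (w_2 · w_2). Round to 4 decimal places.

w1 = Kv₀ = (1, 2, -1)
w2 = Kw1 = (1, 9, -4)
Kw2 = (-10, 47, -14)
w2·Kw2 = 1·(-10) + 9·47 + (-4)·(-14) = 469; w2·w2 = 1·1 + 9·9 + (-4)·(-4) = 98
λ ≈ 469/98 = 4.7857

λ ≈ 4.7857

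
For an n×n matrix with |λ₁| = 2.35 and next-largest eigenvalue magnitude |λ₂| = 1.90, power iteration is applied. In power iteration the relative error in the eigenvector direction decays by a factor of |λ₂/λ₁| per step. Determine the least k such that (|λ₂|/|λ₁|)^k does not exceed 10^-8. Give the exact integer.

|λ₂/λ₁| = 1.90/2.35 = 0.80851
Need k ≥ ln(10^-8) / ln(0.80851) = -18.4207 / -0.2126 ≈ 86.660
Smallest integer k satisfying the bound: 87

87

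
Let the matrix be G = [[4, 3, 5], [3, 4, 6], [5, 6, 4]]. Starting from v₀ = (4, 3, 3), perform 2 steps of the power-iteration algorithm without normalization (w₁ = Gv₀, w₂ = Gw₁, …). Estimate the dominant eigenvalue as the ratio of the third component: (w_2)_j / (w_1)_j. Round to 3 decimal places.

w1 = Gv₀ = (4·4 + 3·3 + 5·3; 3·4 + 4·3 + 6·3; 5·4 + 6·3 + 4·3) = (40, 42, 50)
w2 = Gw1 = (4·40 + 3·42 + 5·50; 3·40 + 4·42 + 6·50; 5·40 + 6·42 + 4·50) = (536, 588, 652)
Ratio at component: 652 / 50 = 13.040

λ ≈ 13.040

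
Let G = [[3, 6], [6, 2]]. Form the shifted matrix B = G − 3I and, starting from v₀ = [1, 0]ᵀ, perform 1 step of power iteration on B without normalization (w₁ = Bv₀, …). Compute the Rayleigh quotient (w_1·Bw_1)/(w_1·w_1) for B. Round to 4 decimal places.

B = G − 3I has rows (0, 6); (6, -1)
w1 = Bv₀ = (0·1 + 6·0; 6·1 + (-1)·0) = (0, 6)
Bw1 = (36, -6)
w1·Bw1 = -36; w1·w1 = 36; μ ≈ -36/36 = -1.0000

-1.0000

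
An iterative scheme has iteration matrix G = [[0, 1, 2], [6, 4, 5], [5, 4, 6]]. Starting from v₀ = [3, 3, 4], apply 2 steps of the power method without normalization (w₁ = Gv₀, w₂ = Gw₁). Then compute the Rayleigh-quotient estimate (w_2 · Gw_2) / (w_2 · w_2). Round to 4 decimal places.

11.0885

w1 = Gv₀ = (11, 50, 51)
w2 = Gw1 = (152, 521, 561)
Gw2 = (1643, 5801, 6210)
w2·Gw2 = 152·1643 + 521·5801 + 561·6210 = 6755867; w2·w2 = 152·152 + 521·521 + 561·561 = 609266
λ ≈ 6755867/609266 = 11.0885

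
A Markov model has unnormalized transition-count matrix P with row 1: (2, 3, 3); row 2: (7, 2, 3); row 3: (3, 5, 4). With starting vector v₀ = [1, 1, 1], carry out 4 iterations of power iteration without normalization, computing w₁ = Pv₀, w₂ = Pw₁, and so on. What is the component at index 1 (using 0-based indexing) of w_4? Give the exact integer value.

13044

w1 = Pv₀ = (8, 12, 12)
w2 = Pw1 = (88, 116, 132)
w3 = Pw2 = (920, 1244, 1372)
w4 = Pw3 = (9688, 13044, 14468)
The requested component of w4 is 13044.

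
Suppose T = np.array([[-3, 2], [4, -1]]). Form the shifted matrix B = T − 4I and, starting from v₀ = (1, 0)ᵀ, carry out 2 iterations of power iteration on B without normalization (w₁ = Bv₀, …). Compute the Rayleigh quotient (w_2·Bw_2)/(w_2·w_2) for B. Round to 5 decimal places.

B = T − 4I has rows (-7, 2); (4, -5)
w1 = Bv₀ = ((-7)·1 + 2·0; 4·1 + (-5)·0) = (-7, 4)
w2 = Bw1 = ((-7)·(-7) + 2·4; 4·(-7) + (-5)·4) = (57, -48)
Bw2 = (-495, 468)
w2·Bw2 = -50679; w2·w2 = 5553; μ ≈ -50679/5553 = -9.12642

-9.12642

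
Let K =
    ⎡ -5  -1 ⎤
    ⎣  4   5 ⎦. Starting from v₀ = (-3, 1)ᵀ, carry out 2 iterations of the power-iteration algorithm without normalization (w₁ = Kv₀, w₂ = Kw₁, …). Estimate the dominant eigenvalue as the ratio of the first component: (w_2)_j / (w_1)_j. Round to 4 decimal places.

w1 = Kv₀ = (14, -7)
w2 = Kw1 = (-63, 21)
Ratio at component: -63 / 14 = -4.5000

λ ≈ -4.5000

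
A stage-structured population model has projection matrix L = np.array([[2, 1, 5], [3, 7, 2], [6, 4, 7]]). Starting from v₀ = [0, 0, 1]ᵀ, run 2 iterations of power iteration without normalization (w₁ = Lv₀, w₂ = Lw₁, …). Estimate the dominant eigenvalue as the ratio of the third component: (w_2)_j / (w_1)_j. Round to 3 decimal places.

w1 = Lv₀ = (2·0 + 1·0 + 5·1; 3·0 + 7·0 + 2·1; 6·0 + 4·0 + 7·1) = (5, 2, 7)
w2 = Lw1 = (2·5 + 1·2 + 5·7; 3·5 + 7·2 + 2·7; 6·5 + 4·2 + 7·7) = (47, 43, 87)
Ratio at component: 87 / 7 = 12.429

12.429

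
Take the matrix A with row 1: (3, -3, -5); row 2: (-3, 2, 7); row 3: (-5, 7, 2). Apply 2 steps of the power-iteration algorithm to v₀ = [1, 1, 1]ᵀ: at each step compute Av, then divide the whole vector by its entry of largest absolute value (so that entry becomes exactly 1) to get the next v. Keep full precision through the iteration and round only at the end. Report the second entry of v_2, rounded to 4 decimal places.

Av0 = (-5.00000, 6.00000, 4.00000); divide by 6.00000 → v1 = (-0.83333, 1.00000, 0.66667)
Av1 = (-8.83333, 9.16667, 12.50000); divide by 12.50000 → v2 = (-0.70667, 0.73333, 1.00000)
Requested entry of v2: 55/75 = 0.7333

0.7333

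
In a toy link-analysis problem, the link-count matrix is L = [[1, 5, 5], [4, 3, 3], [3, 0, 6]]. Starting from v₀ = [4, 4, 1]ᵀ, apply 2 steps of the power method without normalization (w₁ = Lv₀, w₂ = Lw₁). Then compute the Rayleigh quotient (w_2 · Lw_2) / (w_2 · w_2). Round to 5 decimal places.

w1 = Lv₀ = (1·4 + 5·4 + 5·1; 4·4 + 3·4 + 3·1; 3·4 + 0·4 + 6·1) = (29, 31, 18)
w2 = Lw1 = (1·29 + 5·31 + 5·18; 4·29 + 3·31 + 3·18; 3·29 + 0·31 + 6·18) = (274, 263, 195)
Lw2 = (2564, 2470, 1992)
w2·Lw2 = 274·2564 + 263·2470 + 195·1992 = 1740586; w2·w2 = 274·274 + 263·263 + 195·195 = 182270
λ ≈ 1740586/182270 = 9.54949

9.54949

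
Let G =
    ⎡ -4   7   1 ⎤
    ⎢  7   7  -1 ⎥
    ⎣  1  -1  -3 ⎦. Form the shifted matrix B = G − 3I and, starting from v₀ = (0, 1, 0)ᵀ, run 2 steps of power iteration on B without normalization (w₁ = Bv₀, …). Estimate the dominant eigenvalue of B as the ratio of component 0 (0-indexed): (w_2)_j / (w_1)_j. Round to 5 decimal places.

B = G − 3I has rows (-7, 7, 1); (7, 4, -1); (1, -1, -6)
w1 = Bv₀ = ((-7)·0 + 7·1 + 1·0; 7·0 + 4·1 + (-1)·0; 1·0 + (-1)·1 + (-6)·0) = (7, 4, -1)
w2 = Bw1 = ((-7)·7 + 7·4 + 1·(-1); 7·7 + 4·4 + (-1)·(-1); 1·7 + (-1)·4 + (-6)·(-1)) = (-22, 66, 9)
Ratio: -22/7 = -3.14286

-3.14286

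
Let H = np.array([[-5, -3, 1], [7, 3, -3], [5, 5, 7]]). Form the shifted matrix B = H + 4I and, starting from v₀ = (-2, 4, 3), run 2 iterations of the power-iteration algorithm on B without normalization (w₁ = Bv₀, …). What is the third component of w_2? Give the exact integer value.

B = H + 4I has rows (-1, -3, 1); (7, 7, -3); (5, 5, 11)
w1 = Bv₀ = (-7, 5, 43)
w2 = Bw1 = (35, -143, 463)
Requested component of w2: 463

463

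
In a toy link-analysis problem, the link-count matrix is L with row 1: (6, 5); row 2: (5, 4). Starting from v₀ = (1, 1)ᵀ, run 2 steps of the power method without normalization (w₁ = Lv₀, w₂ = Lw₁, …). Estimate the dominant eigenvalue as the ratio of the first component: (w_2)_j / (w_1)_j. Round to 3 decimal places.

λ ≈ 10.091

w1 = Lv₀ = (11, 9)
w2 = Lw1 = (111, 91)
Ratio at component: 111 / 11 = 10.091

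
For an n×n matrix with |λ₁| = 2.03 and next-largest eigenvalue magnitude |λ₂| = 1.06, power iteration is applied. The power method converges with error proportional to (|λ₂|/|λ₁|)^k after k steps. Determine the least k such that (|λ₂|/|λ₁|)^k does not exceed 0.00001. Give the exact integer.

18

|λ₂/λ₁| = 1.06/2.03 = 0.52217
Need k ≥ ln(0.00001) / ln(0.52217) = -11.5129 / -0.6498 ≈ 17.719
Smallest integer k satisfying the bound: 18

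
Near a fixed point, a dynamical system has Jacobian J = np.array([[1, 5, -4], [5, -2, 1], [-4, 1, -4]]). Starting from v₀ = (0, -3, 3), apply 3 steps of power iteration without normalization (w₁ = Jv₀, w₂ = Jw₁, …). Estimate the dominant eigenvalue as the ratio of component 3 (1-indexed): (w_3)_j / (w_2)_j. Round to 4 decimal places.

λ ≈ -6.7119

w1 = Jv₀ = (1·0 + 5·(-3) + (-4)·3; 5·0 + (-2)·(-3) + 1·3; (-4)·0 + 1·(-3) + (-4)·3) = (-27, 9, -15)
w2 = Jw1 = (1·(-27) + 5·9 + (-4)·(-15); 5·(-27) + (-2)·9 + 1·(-15); (-4)·(-27) + 1·9 + (-4)·(-15)) = (78, -168, 177)
w3 = Jw2 = (-1470, 903, -1188)
Ratio at component: -1188 / 177 = -6.7119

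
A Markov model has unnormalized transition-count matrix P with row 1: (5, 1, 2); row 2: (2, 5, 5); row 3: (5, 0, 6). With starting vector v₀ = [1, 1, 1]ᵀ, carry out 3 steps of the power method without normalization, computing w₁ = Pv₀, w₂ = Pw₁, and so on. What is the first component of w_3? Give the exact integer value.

w1 = Pv₀ = (8, 12, 11)
w2 = Pw1 = (74, 131, 106)
w3 = Pw2 = (713, 1333, 1006)
The requested component of w3 is 713.

713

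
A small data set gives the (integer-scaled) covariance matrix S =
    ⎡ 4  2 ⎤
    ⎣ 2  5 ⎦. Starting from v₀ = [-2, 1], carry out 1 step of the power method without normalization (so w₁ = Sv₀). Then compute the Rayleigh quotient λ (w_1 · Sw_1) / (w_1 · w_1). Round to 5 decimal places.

w1 = Sv₀ = (-6, 1)
Sw1 = (-22, -7)
w1·Sw1 = (-6)·(-22) + 1·(-7) = 125; w1·w1 = (-6)·(-6) + 1·1 = 37
λ ≈ 125/37 = 3.37838

3.37838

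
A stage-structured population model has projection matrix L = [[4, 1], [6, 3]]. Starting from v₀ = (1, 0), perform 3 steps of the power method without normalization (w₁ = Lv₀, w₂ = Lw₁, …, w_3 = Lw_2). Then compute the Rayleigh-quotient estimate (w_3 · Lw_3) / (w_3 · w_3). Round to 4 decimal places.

6.0154

w1 = Lv₀ = (4·1 + 1·0; 6·1 + 3·0) = (4, 6)
w2 = Lw1 = (4·4 + 1·6; 6·4 + 3·6) = (22, 42)
w3 = Lw2 = (130, 258)
Lw3 = (778, 1554)
w3·Lw3 = 130·778 + 258·1554 = 502072; w3·w3 = 130·130 + 258·258 = 83464
λ ≈ 502072/83464 = 6.0154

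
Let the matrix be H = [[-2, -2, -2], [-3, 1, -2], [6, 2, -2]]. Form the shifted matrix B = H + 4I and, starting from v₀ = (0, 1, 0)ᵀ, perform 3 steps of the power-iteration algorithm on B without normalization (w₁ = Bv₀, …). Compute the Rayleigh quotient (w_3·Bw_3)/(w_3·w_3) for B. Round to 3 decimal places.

B = H + 4I has rows (2, -2, -2); (-3, 5, -2); (6, 2, 2)
w1 = Bv₀ = (-2, 5, 2)
w2 = Bw1 = (-18, 27, 2)
w3 = Bw2 = (-94, 185, -50)
Bw3 = (-458, 1307, -294)
w3·Bw3 = 299547; w3·w3 = 45561; μ ≈ 299547/45561 = 6.575

μ ≈ 6.575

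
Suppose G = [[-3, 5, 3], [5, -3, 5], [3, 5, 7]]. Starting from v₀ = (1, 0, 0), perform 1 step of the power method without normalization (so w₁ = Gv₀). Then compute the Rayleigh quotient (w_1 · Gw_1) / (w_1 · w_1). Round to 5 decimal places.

w1 = Gv₀ = (-3, 5, 3)
Gw1 = (43, -15, 37)
w1·Gw1 = (-3)·43 + 5·(-15) + 3·37 = -93; w1·w1 = (-3)·(-3) + 5·5 + 3·3 = 43
λ ≈ -93/43 = -2.16279

-2.16279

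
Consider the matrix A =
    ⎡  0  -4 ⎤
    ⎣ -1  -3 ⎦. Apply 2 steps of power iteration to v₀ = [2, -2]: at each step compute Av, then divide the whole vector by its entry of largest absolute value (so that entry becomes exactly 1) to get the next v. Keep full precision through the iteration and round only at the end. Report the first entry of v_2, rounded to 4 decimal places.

Av0 = (8.00000, 4.00000); divide by 8.00000 → v1 = (1.00000, 0.50000)
Av1 = (-2.00000, -2.50000); divide by -2.50000 → v2 = (0.80000, 1.00000)
Requested entry of v2: -16/-20 = 0.8000

0.8000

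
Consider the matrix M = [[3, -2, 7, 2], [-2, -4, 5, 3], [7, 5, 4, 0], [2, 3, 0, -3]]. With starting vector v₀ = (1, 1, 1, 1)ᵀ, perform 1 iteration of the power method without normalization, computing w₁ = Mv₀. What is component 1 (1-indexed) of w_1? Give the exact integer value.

10

w1 = Mv₀ = (3·1 + (-2)·1 + 7·1 + 2·1; (-2)·1 + (-4)·1 + 5·1 + 3·1; 7·1 + 5·1 + 4·1 + 0·1; 2·1 + 3·1 + 0·1 + (-3)·1) = (10, 2, 16, 2)
The requested component of w1 is 10.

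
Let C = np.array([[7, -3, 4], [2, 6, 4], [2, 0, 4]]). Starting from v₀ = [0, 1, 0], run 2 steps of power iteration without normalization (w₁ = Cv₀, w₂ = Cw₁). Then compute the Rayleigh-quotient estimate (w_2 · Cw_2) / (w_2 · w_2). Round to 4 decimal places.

7.3443

w1 = Cv₀ = (7·0 + (-3)·1 + 4·0; 2·0 + 6·1 + 4·0; 2·0 + 0·1 + 4·0) = (-3, 6, 0)
w2 = Cw1 = (7·(-3) + (-3)·6 + 4·0; 2·(-3) + 6·6 + 4·0; 2·(-3) + 0·6 + 4·0) = (-39, 30, -6)
Cw2 = (-387, 78, -102)
w2·Cw2 = (-39)·(-387) + 30·78 + (-6)·(-102) = 18045; w2·w2 = (-39)·(-39) + 30·30 + (-6)·(-6) = 2457
λ ≈ 18045/2457 = 7.3443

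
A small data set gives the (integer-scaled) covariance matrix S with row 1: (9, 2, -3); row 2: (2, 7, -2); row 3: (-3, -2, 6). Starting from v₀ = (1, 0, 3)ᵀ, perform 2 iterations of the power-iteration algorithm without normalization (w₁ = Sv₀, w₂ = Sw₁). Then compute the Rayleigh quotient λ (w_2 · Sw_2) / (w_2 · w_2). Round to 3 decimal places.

10.943

w1 = Sv₀ = (9·1 + 2·0 + (-3)·3; 2·1 + 7·0 + (-2)·3; (-3)·1 + (-2)·0 + 6·3) = (0, -4, 15)
w2 = Sw1 = (9·0 + 2·(-4) + (-3)·15; 2·0 + 7·(-4) + (-2)·15; (-3)·0 + (-2)·(-4) + 6·15) = (-53, -58, 98)
Sw2 = (-887, -708, 863)
w2·Sw2 = (-53)·(-887) + (-58)·(-708) + 98·863 = 172649; w2·w2 = (-53)·(-53) + (-58)·(-58) + 98·98 = 15777
λ ≈ 172649/15777 = 10.943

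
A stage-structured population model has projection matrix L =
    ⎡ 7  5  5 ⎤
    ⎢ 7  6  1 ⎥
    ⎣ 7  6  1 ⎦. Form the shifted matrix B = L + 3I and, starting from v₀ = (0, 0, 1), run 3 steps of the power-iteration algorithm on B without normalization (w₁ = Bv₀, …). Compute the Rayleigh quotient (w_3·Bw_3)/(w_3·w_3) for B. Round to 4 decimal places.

B = L + 3I has rows (10, 5, 5); (7, 9, 1); (7, 6, 4)
w1 = Bv₀ = (10·0 + 5·0 + 5·1; 7·0 + 9·0 + 1·1; 7·0 + 6·0 + 4·1) = (5, 1, 4)
w2 = Bw1 = (10·5 + 5·1 + 5·4; 7·5 + 9·1 + 1·4; 7·5 + 6·1 + 4·4) = (75, 48, 57)
w3 = Bw2 = (1275, 1014, 1041)
Bw3 = (23025, 19092, 19173)
w3·Bw3 = 68675256; w3·w3 = 3737502; μ ≈ 68675256/3737502 = 18.3746

μ ≈ 18.3746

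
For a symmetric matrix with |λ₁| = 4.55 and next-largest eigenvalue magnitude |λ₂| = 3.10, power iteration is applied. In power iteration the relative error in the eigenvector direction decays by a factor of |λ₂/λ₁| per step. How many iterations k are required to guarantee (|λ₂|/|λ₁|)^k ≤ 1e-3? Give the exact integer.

|λ₂/λ₁| = 3.10/4.55 = 0.68132
Need k ≥ ln(1e-3) / ln(0.68132) = -6.9078 / -0.3837 ≈ 18.002
Smallest integer k satisfying the bound: 19

19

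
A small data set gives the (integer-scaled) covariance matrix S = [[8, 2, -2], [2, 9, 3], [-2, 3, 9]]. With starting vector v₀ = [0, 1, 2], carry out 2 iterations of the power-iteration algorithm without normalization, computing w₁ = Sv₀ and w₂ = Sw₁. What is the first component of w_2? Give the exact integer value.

-28

w1 = Sv₀ = (8·0 + 2·1 + (-2)·2; 2·0 + 9·1 + 3·2; (-2)·0 + 3·1 + 9·2) = (-2, 15, 21)
w2 = Sw1 = (8·(-2) + 2·15 + (-2)·21; 2·(-2) + 9·15 + 3·21; (-2)·(-2) + 3·15 + 9·21) = (-28, 194, 238)
The requested component of w2 is -28.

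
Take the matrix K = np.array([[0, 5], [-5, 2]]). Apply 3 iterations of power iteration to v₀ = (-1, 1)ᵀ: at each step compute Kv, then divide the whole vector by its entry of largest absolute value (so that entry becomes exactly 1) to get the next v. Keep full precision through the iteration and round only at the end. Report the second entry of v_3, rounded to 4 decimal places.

1.0000

Kv0 = (5.00000, 7.00000); divide by 7.00000 → v1 = (0.71429, 1.00000)
Kv1 = (5.00000, -1.57143); divide by 5.00000 → v2 = (1.00000, -0.31429)
Kv2 = (-1.57143, -5.62857); divide by -5.62857 → v3 = (0.27919, 1.00000)
Requested entry of v3: -197/-197 = 1.0000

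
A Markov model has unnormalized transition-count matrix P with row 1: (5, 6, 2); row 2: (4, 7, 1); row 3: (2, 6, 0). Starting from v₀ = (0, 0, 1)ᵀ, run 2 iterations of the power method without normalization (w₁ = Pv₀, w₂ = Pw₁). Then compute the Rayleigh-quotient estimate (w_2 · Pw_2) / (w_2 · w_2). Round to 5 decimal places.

w1 = Pv₀ = (2, 1, 0)
w2 = Pw1 = (16, 15, 10)
Pw2 = (190, 179, 122)
w2·Pw2 = 16·190 + 15·179 + 10·122 = 6945; w2·w2 = 16·16 + 15·15 + 10·10 = 581
λ ≈ 6945/581 = 11.95353

11.95353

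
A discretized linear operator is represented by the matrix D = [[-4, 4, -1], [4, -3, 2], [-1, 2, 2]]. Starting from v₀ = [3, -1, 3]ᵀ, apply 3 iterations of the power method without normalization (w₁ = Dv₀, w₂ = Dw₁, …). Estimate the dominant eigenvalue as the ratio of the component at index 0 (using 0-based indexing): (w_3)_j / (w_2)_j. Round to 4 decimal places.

λ ≈ -7.8428

w1 = Dv₀ = ((-4)·3 + 4·(-1) + (-1)·3; 4·3 + (-3)·(-1) + 2·3; (-1)·3 + 2·(-1) + 2·3) = (-19, 21, 1)
w2 = Dw1 = ((-4)·(-19) + 4·21 + (-1)·1; 4·(-19) + (-3)·21 + 2·1; (-1)·(-19) + 2·21 + 2·1) = (159, -137, 63)
w3 = Dw2 = (-1247, 1173, -307)
Ratio at component: -1247 / 159 = -7.8428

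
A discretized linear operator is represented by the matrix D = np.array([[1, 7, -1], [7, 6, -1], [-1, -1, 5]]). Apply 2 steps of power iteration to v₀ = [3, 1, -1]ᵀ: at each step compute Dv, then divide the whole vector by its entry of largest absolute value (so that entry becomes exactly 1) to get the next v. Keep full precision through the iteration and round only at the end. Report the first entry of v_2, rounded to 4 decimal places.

0.8504

Dv0 = (11.00000, 28.00000, -9.00000); divide by 28.00000 → v1 = (0.39286, 1.00000, -0.32143)
Dv1 = (7.71429, 9.07143, -3.00000); divide by 9.07143 → v2 = (0.85039, 1.00000, -0.33071)
Requested entry of v2: 216/254 = 0.8504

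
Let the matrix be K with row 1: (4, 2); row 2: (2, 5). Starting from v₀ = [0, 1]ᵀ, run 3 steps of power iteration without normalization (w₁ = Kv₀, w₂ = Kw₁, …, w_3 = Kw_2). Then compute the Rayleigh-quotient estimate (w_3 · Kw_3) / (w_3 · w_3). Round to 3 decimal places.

w1 = Kv₀ = (2, 5)
w2 = Kw1 = (18, 29)
w3 = Kw2 = (130, 181)
Kw3 = (882, 1165)
w3·Kw3 = 130·882 + 181·1165 = 325525; w3·w3 = 130·130 + 181·181 = 49661
λ ≈ 325525/49661 = 6.555

λ ≈ 6.555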